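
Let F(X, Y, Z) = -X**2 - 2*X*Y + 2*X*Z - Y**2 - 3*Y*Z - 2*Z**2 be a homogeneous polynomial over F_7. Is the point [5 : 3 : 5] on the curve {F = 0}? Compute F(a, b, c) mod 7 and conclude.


F(5,3,5) ≡ 3 (mod 7); P is NOT on the curve.

Evaluate F(5, 3, 5) term-by-term (mod 7).
  -X**2 ↦ -1·25·1·1 = -25
  -2*X*Y ↦ -2·5·3·1 = -30
  2*X*Z ↦ 2·5·1·5 = 50
  -Y**2 ↦ -1·1·9·1 = -9
  -3*Y*Z ↦ -3·1·3·5 = -45
  -2*Z**2 ↦ -2·1·1·25 = -50
Sum: F(5, 3, 5) = (-25) + (-30) + (50) + (-9) + (-45) + (-50) = -109.
Reducing mod 7: -109 ≡ 3 (mod 7).
Since F(a, b, c) ≡ 3 ≠ 0 (mod 7), P does NOT lie on the curve.


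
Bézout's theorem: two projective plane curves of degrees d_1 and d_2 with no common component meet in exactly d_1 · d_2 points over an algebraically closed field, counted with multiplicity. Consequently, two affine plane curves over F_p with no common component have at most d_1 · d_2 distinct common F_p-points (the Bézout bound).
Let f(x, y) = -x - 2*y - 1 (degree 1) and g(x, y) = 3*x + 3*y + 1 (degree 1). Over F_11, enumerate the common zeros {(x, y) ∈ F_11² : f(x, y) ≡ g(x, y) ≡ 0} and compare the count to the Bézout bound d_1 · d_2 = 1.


Common zeros: {(4, 3)}; count = 1; Bézout bound = 1.

deg(f) = 1, deg(g) = 1, so Bézout bound = 1.
Scan x ∈ F_11. For each x, list the y ∈ F_11 with f(x, y) ≡ 0 and those with g(x, y) ≡ 0 (mod 11); the common zeros in that column are the intersection.
  x = 0: f ≡ 0 at y ∈ {5}; g ≡ 0 at y ∈ {7}; common: ∅.
  x = 1: f ≡ 0 at y ∈ {10}; g ≡ 0 at y ∈ {6}; common: ∅.
  x = 2: f ≡ 0 at y ∈ {4}; g ≡ 0 at y ∈ {5}; common: ∅.
  x = 3: f ≡ 0 at y ∈ {9}; g ≡ 0 at y ∈ {4}; common: ∅.
  x = 4: f ≡ 0 at y ∈ {3}; g ≡ 0 at y ∈ {3}; common: {3}.
  x = 5: f ≡ 0 at y ∈ {8}; g ≡ 0 at y ∈ {2}; common: ∅.
  x = 6: f ≡ 0 at y ∈ {2}; g ≡ 0 at y ∈ {1}; common: ∅.
  x = 7: f ≡ 0 at y ∈ {7}; g ≡ 0 at y ∈ {0}; common: ∅.
  x = 8: f ≡ 0 at y ∈ {1}; g ≡ 0 at y ∈ {10}; common: ∅.
  x = 9: f ≡ 0 at y ∈ {6}; g ≡ 0 at y ∈ {9}; common: ∅.
  x = 10: f ≡ 0 at y ∈ {0}; g ≡ 0 at y ∈ {8}; common: ∅.
Collecting: common zeros = {(4, 3)}, so the count is 1.
Comparison with the Bézout bound: 1 ≤ 1 = deg(f)·deg(g), as expected for curves with no common component (the bound is attained).


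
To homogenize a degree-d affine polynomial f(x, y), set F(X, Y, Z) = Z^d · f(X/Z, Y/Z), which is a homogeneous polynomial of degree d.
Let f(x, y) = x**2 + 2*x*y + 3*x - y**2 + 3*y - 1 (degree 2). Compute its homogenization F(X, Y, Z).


F(X, Y, Z) = X**2 + 2*X*Y + 3*X*Z - Y**2 + 3*Y*Z - Z**2

deg(f) = 2.
Substitute x = X/Z, y = Y/Z into f, then multiply by Z^2.
  monomial 1·x^2·y^0 ↦ 1·X^2·Y^0·Z^0.
  monomial 2·x^1·y^1 ↦ 2·X^1·Y^1·Z^0.
  monomial 3·x^1·y^0 ↦ 3·X^1·Y^0·Z^1.
  monomial -1·x^0·y^2 ↦ -1·X^0·Y^2·Z^0.
  monomial 3·x^0·y^1 ↦ 3·X^0·Y^1·Z^1.
  monomial -1·x^0·y^0 ↦ -1·X^0·Y^0·Z^2.
Collecting: F(X, Y, Z) = X**2 + 2*X*Y + 3*X*Z - Y**2 + 3*Y*Z - Z**2.


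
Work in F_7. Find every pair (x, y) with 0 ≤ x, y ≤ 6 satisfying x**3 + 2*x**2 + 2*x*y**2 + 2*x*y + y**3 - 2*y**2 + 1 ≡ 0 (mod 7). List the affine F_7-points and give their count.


Affine F_7-points: {(0, 1), (1, 1), (2, 6), (3, 5), (4, 1)}; count = 5.

For each of the 49 pairs (x, y) ∈ F_7², evaluate f(x, y) mod 7. Record the zeros.
  x = 0: [0↦1, 1↦0, 2↦1, 3↦3, 4↦5, 5↦6, 6↦5]  zeros at y ∈ {1}
  x = 1: [0↦4, 1↦0, 2↦2, 3↦2, 4↦6, 5↦6, 6↦1]  zeros at y ∈ {1}
  x = 2: [0↦3, 1↦3, 2↦6, 3↦4, 4↦3, 5↦2, 6↦0]  zeros at y ∈ {6}
  x = 3: [0↦4, 1↦1, 2↦5, 3↦1, 4↦2, 5↦0, 6↦1]  zeros at y ∈ {5}
  x = 4: [0↦6, 1↦0, 2↦5, 3↦6, 4↦2, 5↦6, 6↦3]  zeros at y ∈ {1}
  x = 5: [0↦1, 1↦6, 2↦5, 3↦4, 4↦2, 5↦5, 6↦5]  zeros at y ∈ ∅
  x = 6: [0↦2, 1↦4, 2↦4, 3↦1, 4↦1, 5↦3, 6↦6]  zeros at y ∈ ∅
Collecting zeros: affine points = {(0, 1), (1, 1), (2, 6), (3, 5), (4, 1)}.
Total count |C(F_7)_aff| = 5.


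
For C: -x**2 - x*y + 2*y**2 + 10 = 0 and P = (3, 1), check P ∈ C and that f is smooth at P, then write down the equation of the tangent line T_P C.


Tangent line at P: -7*x + y + 20 = 0.

Step 1: f(3, 1) = 0, so P lies on C.
Step 2: partial derivatives
  f_x(x, y) = -2*x - y, f_y(x, y) = -x + 4*y.
  f_x(P) = -7, f_y(P) = 1 (gradient nonzero, so P is smooth).
Step 3: tangent line at P: -7·(x − 3) + 1·(y − 1) = 0.
Expanding: -7*x + y + 20 = 0.


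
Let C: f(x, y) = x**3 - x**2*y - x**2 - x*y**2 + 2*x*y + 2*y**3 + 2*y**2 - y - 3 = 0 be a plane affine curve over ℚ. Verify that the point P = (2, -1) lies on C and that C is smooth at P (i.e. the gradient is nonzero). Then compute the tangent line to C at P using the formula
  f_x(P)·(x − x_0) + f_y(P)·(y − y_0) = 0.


Tangent line at P: 9*x + 5*y - 13 = 0.

Step 1: f(2, -1) = 0, so P lies on C.
Step 2: partial derivatives
  f_x(x, y) = 3*x**2 - 2*x*y - 2*x - y**2 + 2*y, f_y(x, y) = -x**2 - 2*x*y + 2*x + 6*y**2 + 4*y - 1.
  f_x(P) = 9, f_y(P) = 5 (gradient nonzero, so P is smooth).
Step 3: tangent line at P: 9·(x − 2) + 5·(y − -1) = 0.
Expanding: 9*x + 5*y - 13 = 0.


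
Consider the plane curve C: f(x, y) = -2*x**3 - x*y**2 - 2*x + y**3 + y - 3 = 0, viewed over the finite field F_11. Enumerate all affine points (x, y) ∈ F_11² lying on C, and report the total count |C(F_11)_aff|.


Affine F_11-points: {(0, 8), (2, 3), (4, 9), (5, 4), (6, 1), (7, 5), (10, 10)}; count = 7.

For each of the 121 pairs (x, y) ∈ F_11², evaluate f(x, y) mod 11. Record the zeros.
  x = 0: [0↦8, 1↦10, 2↦7, 3↦5, 4↦10, 5↦6, 6↦10, 7↦6, 8↦0, 9↦9, 10↦6]  zeros at y ∈ {8}
  x = 1: [0↦4, 1↦5, 2↦10, 3↦3, 4↦1, 5↦10, 6↦3, 7↦8, 8↦9, 9↦1, 10↦1]  zeros at y ∈ ∅
  x = 2: [0↦10, 1↦10, 2↦1, 3↦0, 4↦2, 5↦2, 6↦6, 7↦9, 8↦6, 9↦3, 10↦6]  zeros at y ∈ {3}
  x = 3: [0↦3, 1↦2, 2↦1, 3↦6, 4↦1, 5↦3, 6↦7, 7↦8, 8↦1, 9↦3, 10↦9]  zeros at y ∈ ∅
  x = 4: [0↦4, 1↦2, 2↦9, 3↦9, 4↦8, 5↦1, 6↦5, 7↦4, 8↦4, 9↦0, 10↦9]  zeros at y ∈ {9}
  x = 5: [0↦1, 1↦9, 2↦2, 3↦8, 4↦0, 5↦6, 6↦10, 7↦7, 8↦3, 9↦4, 10↦5]  zeros at y ∈ {4}
  x = 6: [0↦4, 1↦0, 2↦1, 3↦2, 4↦9, 5↦6, 6↦10, 7↦5, 8↦8, 9↦3, 10↦7]  zeros at y ∈ {1}
  x = 7: [0↦1, 1↦7, 2↦5, 3↦1, 4↦1, 5↦0, 6↦4, 7↦8, 8↦7, 9↦7, 10↦3]  zeros at y ∈ {5}
  x = 8: [0↦2, 1↦7, 2↦2, 3↦4, 4↦8, 5↦9, 6↦2, 7↦4, 8↦10, 9↦4, 10↦3]  zeros at y ∈ ∅
  x = 9: [0↦6, 1↦10, 2↦2, 3↦10, 4↦7, 5↦10, 6↦3, 7↦3, 8↦5, 9↦4, 10↦6]  zeros at y ∈ ∅
  x = 10: [0↦1, 1↦4, 2↦4, 3↦7, 4↦8, 5↦2, 6↦6, 7↦4, 8↦2, 9↦6, 10↦0]  zeros at y ∈ {10}
Collecting zeros: affine points = {(0, 8), (2, 3), (4, 9), (5, 4), (6, 1), (7, 5), (10, 10)}.
Total count |C(F_11)_aff| = 7.


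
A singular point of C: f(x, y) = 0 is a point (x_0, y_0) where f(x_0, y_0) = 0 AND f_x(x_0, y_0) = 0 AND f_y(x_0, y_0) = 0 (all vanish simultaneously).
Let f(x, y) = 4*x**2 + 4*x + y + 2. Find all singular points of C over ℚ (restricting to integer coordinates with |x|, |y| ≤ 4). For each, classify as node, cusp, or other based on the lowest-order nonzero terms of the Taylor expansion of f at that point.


No singular points in the scanned grid; C is smooth there.

Compute partial derivatives:
  f_x = 8*x + 4.
  f_y = 1.
f_y = 1 is a nonzero constant, so f_y never vanishes: no point (x, y) can satisfy f = f_x = f_y = 0. In particular no (x, y) ∈ {−4, ..., 4}² is singular; the curve is smooth.


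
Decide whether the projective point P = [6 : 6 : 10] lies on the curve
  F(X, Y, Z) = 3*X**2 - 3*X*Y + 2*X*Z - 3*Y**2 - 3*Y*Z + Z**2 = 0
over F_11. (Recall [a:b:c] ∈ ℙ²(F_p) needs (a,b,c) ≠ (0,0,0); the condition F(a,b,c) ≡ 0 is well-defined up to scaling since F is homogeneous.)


F(6,6,10) ≡ 9 (mod 11); P is NOT on the curve.

Evaluate F(6, 6, 10) term-by-term (mod 11).
  3*X**2 ↦ 3·36·1·1 = 108
  -3*X*Y ↦ -3·6·6·1 = -108
  2*X*Z ↦ 2·6·1·10 = 120
  -3*Y**2 ↦ -3·1·36·1 = -108
  -3*Y*Z ↦ -3·1·6·10 = -180
  Z**2 ↦ 1·1·1·100 = 100
Sum: F(6, 6, 10) = (108) + (-108) + (120) + (-108) + (-180) + (100) = -68.
Reducing mod 11: -68 ≡ 9 (mod 11).
Since F(a, b, c) ≡ 9 ≠ 0 (mod 11), P does NOT lie on the curve.


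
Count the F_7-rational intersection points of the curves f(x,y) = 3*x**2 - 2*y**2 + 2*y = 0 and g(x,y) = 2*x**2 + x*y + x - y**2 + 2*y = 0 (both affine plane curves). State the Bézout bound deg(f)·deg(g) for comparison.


Common zeros: {(0, 0)}; count = 1; Bézout bound = 4.

deg(f) = 2, deg(g) = 2, so Bézout bound = 4.
Scan x ∈ F_7. For each x, list the y ∈ F_7 with f(x, y) ≡ 0 and those with g(x, y) ≡ 0 (mod 7); the common zeros in that column are the intersection.
  x = 0: f ≡ 0 at y ∈ {0, 1}; g ≡ 0 at y ∈ {0, 2}; common: {0}.
  x = 1: f ≡ 0 at y ∈ {4}; g ≡ 0 at y ∈ {5}; common: ∅.
  x = 2: f ≡ 0 at y ∈ {3, 5}; g ≡ 0 at y ∈ {2}; common: ∅.
  x = 3: f ≡ 0 at y ∈ ∅; g ≡ 0 at y ∈ {0, 5}; common: ∅.
  x = 4: f ≡ 0 at y ∈ ∅; g ≡ 0 at y ∈ ∅; common: ∅.
  x = 5: f ≡ 0 at y ∈ {3, 5}; g ≡ 0 at y ∈ ∅; common: ∅.
  x = 6: f ≡ 0 at y ∈ {4}; g ≡ 0 at y ∈ ∅; common: ∅.
Collecting: common zeros = {(0, 0)}, so the count is 1.
Comparison with the Bézout bound: 1 ≤ 4 = deg(f)·deg(g), as expected for curves with no common component (the affine F_7-count falls short of the bound because intersections may lie at infinity, over extension fields, or carry multiplicity).


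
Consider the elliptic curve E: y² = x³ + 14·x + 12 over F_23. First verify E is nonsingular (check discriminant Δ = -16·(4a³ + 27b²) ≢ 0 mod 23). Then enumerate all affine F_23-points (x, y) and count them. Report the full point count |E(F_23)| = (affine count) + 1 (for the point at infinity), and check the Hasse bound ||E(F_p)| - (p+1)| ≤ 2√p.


Affine points = {(0, 9), (0, 14), (1, 2), (1, 21), (2, 5), (2, 18), (3, 9), (3, 14), (5, 0), (6, 6), (6, 17), (7, 4), (7, 19), (9, 4), (9, 19), (10, 5), (10, 18), (11, 5), (11, 18), (14, 10), (14, 13), (15, 3), (15, 20), (16, 10), (16, 13), (18, 1), (18, 22), (20, 9), (20, 14)}; affine count = 29; |E(F_23)| = 30.

Discriminant check: Δ ∝ 4a³ + 27b² = 4·14³ + 27·12² = 4·2744 + 27·144 ≡ 6 (mod 23). Nonzero ⇒ E is nonsingular.
For each x ∈ F_23, compute rhs = x³ + 14·x + 12 mod 23, then count y ∈ F_23 with y² ≡ rhs.
  x = 0: rhs = 12, matching y values: 9, 14 (2 points).
  x = 1: rhs = 4, matching y values: 2, 21 (2 points).
  x = 2: rhs = 2, matching y values: 5, 18 (2 points).
  x = 3: rhs = 12, matching y values: 9, 14 (2 points).
  x = 4: rhs = 17, matching y values: none (0 points).
  x = 5: rhs = 0, matching y values: 0 (1 points).
  x = 6: rhs = 13, matching y values: 6, 17 (2 points).
  x = 7: rhs = 16, matching y values: 4, 19 (2 points).
  x = 8: rhs = 15, matching y values: none (0 points).
  x = 9: rhs = 16, matching y values: 4, 19 (2 points).
  x = 10: rhs = 2, matching y values: 5, 18 (2 points).
  x = 11: rhs = 2, matching y values: 5, 18 (2 points).
  x = 12: rhs = 22, matching y values: none (0 points).
  x = 13: rhs = 22, matching y values: none (0 points).
  x = 14: rhs = 8, matching y values: 10, 13 (2 points).
  x = 15: rhs = 9, matching y values: 3, 20 (2 points).
  x = 16: rhs = 8, matching y values: 10, 13 (2 points).
  x = 17: rhs = 11, matching y values: none (0 points).
  x = 18: rhs = 1, matching y values: 1, 22 (2 points).
  x = 19: rhs = 7, matching y values: none (0 points).
  x = 20: rhs = 12, matching y values: 9, 14 (2 points).
  x = 21: rhs = 22, matching y values: none (0 points).
  x = 22: rhs = 20, matching y values: none (0 points).
Total affine count: 29.
Full point count |E(F_23)| = 29 + 1 = 30.
Hasse bound: |30 − (23+1)| = |6| = 6 ≤ 2√23 ≈ 9.5917 ✓.


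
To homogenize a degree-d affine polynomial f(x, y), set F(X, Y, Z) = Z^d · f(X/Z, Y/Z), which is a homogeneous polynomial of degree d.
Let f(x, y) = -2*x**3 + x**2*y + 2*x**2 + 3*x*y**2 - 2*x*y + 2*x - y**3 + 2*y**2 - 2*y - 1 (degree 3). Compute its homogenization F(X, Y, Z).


F(X, Y, Z) = -2*X**3 + X**2*Y + 2*X**2*Z + 3*X*Y**2 - 2*X*Y*Z + 2*X*Z**2 - Y**3 + 2*Y**2*Z - 2*Y*Z**2 - Z**3

deg(f) = 3.
Substitute x = X/Z, y = Y/Z into f, then multiply by Z^3.
  monomial -2·x^3·y^0 ↦ -2·X^3·Y^0·Z^0.
  monomial 1·x^2·y^1 ↦ 1·X^2·Y^1·Z^0.
  monomial 2·x^2·y^0 ↦ 2·X^2·Y^0·Z^1.
  monomial 3·x^1·y^2 ↦ 3·X^1·Y^2·Z^0.
  monomial -2·x^1·y^1 ↦ -2·X^1·Y^1·Z^1.
  monomial 2·x^1·y^0 ↦ 2·X^1·Y^0·Z^2.
  monomial -1·x^0·y^3 ↦ -1·X^0·Y^3·Z^0.
  monomial 2·x^0·y^2 ↦ 2·X^0·Y^2·Z^1.
  monomial -2·x^0·y^1 ↦ -2·X^0·Y^1·Z^2.
  monomial -1·x^0·y^0 ↦ -1·X^0·Y^0·Z^3.
Collecting: F(X, Y, Z) = -2*X**3 + X**2*Y + 2*X**2*Z + 3*X*Y**2 - 2*X*Y*Z + 2*X*Z**2 - Y**3 + 2*Y**2*Z - 2*Y*Z**2 - Z**3.


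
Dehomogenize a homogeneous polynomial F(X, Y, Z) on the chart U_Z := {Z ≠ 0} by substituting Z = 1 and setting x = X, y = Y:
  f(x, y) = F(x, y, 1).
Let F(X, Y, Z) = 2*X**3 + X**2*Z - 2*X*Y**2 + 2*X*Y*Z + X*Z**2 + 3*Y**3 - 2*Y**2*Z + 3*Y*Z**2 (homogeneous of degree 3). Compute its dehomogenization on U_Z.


f(x, y) = 2*x**3 + x**2 - 2*x*y**2 + 2*x*y + x + 3*y**3 - 2*y**2 + 3*y

On U_Z we set Z = 1. Each monomial c·X^i·Y^j·Z^k in F becomes c·x^i·y^j·1^k = c·x^i·y^j.
Substituting Z = 1: F(X, Y, 1) = 2*x**3 + x**2 - 2*x*y**2 + 2*x*y + x + 3*y**3 - 2*y**2 + 3*y.
Note: deg(f) ≤ deg(F) = 3; strict inequality happens when F is divisible by Z (lost terms).


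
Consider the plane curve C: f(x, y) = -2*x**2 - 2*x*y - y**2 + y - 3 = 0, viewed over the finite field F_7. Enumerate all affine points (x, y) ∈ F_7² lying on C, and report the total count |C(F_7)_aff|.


Affine F_7-points: {(1, 1), (1, 5), (2, 2), (3, 0), (3, 2), (4, 0), (5, 1), (5, 4)}; count = 8.

For each of the 49 pairs (x, y) ∈ F_7², evaluate f(x, y) mod 7. Record the zeros.
  x = 0: [0↦4, 1↦4, 2↦2, 3↦5, 4↦6, 5↦5, 6↦2]  zeros at y ∈ ∅
  x = 1: [0↦2, 1↦0, 2↦3, 3↦4, 4↦3, 5↦0, 6↦2]  zeros at y ∈ {1, 5}
  x = 2: [0↦3, 1↦6, 2↦0, 3↦6, 4↦3, 5↦5, 6↦5]  zeros at y ∈ {2}
  x = 3: [0↦0, 1↦1, 2↦0, 3↦4, 4↦6, 5↦6, 6↦4]  zeros at y ∈ {0, 2}
  x = 4: [0↦0, 1↦6, 2↦3, 3↦5, 4↦5, 5↦3, 6↦6]  zeros at y ∈ {0}
  x = 5: [0↦3, 1↦0, 2↦2, 3↦2, 4↦0, 5↦3, 6↦4]  zeros at y ∈ {1, 4}
  x = 6: [0↦2, 1↦4, 2↦4, 3↦2, 4↦5, 5↦6, 6↦5]  zeros at y ∈ ∅
Collecting zeros: affine points = {(1, 1), (1, 5), (2, 2), (3, 0), (3, 2), (4, 0), (5, 1), (5, 4)}.
Total count |C(F_7)_aff| = 8.


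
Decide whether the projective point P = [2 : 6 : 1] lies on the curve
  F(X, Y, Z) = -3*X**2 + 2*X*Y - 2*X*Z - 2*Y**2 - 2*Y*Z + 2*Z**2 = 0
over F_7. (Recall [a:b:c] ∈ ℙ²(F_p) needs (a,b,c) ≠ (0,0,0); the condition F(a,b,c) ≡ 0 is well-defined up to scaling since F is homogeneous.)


F(2,6,1) ≡ 3 (mod 7); P is NOT on the curve.

Evaluate F(2, 6, 1) term-by-term (mod 7).
  -3*X**2 ↦ -3·4·1·1 = -12
  2*X*Y ↦ 2·2·6·1 = 24
  -2*X*Z ↦ -2·2·1·1 = -4
  -2*Y**2 ↦ -2·1·36·1 = -72
  -2*Y*Z ↦ -2·1·6·1 = -12
  2*Z**2 ↦ 2·1·1·1 = 2
Sum: F(2, 6, 1) = (-12) + (24) + (-4) + (-72) + (-12) + (2) = -74.
Reducing mod 7: -74 ≡ 3 (mod 7).
Since F(a, b, c) ≡ 3 ≠ 0 (mod 7), P does NOT lie on the curve.


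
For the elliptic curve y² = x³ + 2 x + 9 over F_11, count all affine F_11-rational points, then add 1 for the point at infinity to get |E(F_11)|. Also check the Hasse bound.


Affine points = {(0, 3), (0, 8), (1, 1), (1, 10), (3, 3), (3, 8), (4, 2), (4, 9), (5, 1), (5, 10), (7, 5), (7, 6), (8, 3), (8, 8)}; affine count = 14; |E(F_11)| = 15.

Discriminant check: Δ ∝ 4a³ + 27b² = 4·2³ + 27·9² = 4·8 + 27·81 ≡ 8 (mod 11). Nonzero ⇒ E is nonsingular.
For each x ∈ F_11, compute rhs = x³ + 2·x + 9 mod 11, then count y ∈ F_11 with y² ≡ rhs.
  x = 0: rhs = 9, matching y values: 3, 8 (2 points).
  x = 1: rhs = 1, matching y values: 1, 10 (2 points).
  x = 2: rhs = 10, matching y values: none (0 points).
  x = 3: rhs = 9, matching y values: 3, 8 (2 points).
  x = 4: rhs = 4, matching y values: 2, 9 (2 points).
  x = 5: rhs = 1, matching y values: 1, 10 (2 points).
  x = 6: rhs = 6, matching y values: none (0 points).
  x = 7: rhs = 3, matching y values: 5, 6 (2 points).
  x = 8: rhs = 9, matching y values: 3, 8 (2 points).
  x = 9: rhs = 8, matching y values: none (0 points).
  x = 10: rhs = 6, matching y values: none (0 points).
Total affine count: 14.
Full point count |E(F_11)| = 14 + 1 = 15.
Hasse bound: |15 − (11+1)| = |3| = 3 ≤ 2√11 ≈ 6.6332 ✓.


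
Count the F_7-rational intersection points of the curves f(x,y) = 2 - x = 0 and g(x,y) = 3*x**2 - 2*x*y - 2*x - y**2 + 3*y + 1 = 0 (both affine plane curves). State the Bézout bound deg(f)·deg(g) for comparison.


Common zeros: {(2, 1), (2, 5)}; count = 2; Bézout bound = 2.

deg(f) = 1, deg(g) = 2, so Bézout bound = 2.
Scan x ∈ F_7. For each x, list the y ∈ F_7 with f(x, y) ≡ 0 and those with g(x, y) ≡ 0 (mod 7); the common zeros in that column are the intersection.
  x = 0: f ≡ 0 at y ∈ ∅; g ≡ 0 at y ∈ ∅; common: ∅.
  x = 1: f ≡ 0 at y ∈ ∅; g ≡ 0 at y ∈ {2, 6}; common: ∅.
  x = 2: f ≡ 0 at y ∈ {0, 1, 2, 3, 4, 5, 6}; g ≡ 0 at y ∈ {1, 5}; common: {1, 5}.
  x = 3: f ≡ 0 at y ∈ ∅; g ≡ 0 at y ∈ ∅; common: ∅.
  x = 4: f ≡ 0 at y ∈ ∅; g ≡ 0 at y ∈ {1}; common: ∅.
  x = 5: f ≡ 0 at y ∈ ∅; g ≡ 0 at y ∈ ∅; common: ∅.
  x = 6: f ≡ 0 at y ∈ ∅; g ≡ 0 at y ∈ {6}; common: ∅.
Collecting: common zeros = {(2, 1), (2, 5)}, so the count is 2.
Comparison with the Bézout bound: 2 ≤ 2 = deg(f)·deg(g), as expected for curves with no common component (the bound is attained).


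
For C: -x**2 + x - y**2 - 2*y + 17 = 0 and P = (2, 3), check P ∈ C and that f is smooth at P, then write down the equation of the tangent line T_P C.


Tangent line at P: -3*x - 8*y + 30 = 0.

Step 1: f(2, 3) = 0, so P lies on C.
Step 2: partial derivatives
  f_x(x, y) = 1 - 2*x, f_y(x, y) = -2*y - 2.
  f_x(P) = -3, f_y(P) = -8 (gradient nonzero, so P is smooth).
Step 3: tangent line at P: -3·(x − 2) + -8·(y − 3) = 0.
Expanding: -3*x - 8*y + 30 = 0.


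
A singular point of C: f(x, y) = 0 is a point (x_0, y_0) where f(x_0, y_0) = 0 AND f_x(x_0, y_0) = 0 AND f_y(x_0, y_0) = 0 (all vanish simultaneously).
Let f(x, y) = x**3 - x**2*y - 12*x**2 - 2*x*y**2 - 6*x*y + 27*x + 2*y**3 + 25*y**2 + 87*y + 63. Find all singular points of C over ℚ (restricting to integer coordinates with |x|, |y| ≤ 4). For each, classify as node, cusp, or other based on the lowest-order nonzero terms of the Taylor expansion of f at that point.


Singular points: {(3, -3)}; classification: cusp.

Compute partial derivatives:
  f_x = 3*x**2 - 2*x*y - 24*x - 2*y**2 - 6*y + 27.
  f_y = -x**2 - 4*x*y - 6*x + 6*y**2 + 50*y + 87.
Scan x_0 ∈ {−4, ..., 4}. For each x_0, f_y(x_0, y) is a polynomial in y; find its integer roots y ∈ {−4, ..., 4}, then test f_x and f at those candidates.
  x = -4: f_y(-4, y) = 6*y**2 + 66*y + 95; no integer root y with |y| ≤ 4.
  x = -3: f_y(-3, y) = 6*y**2 + 62*y + 96; no integer root y with |y| ≤ 4.
  x = -2: f_y(-2, y) = 6*y**2 + 58*y + 95; no integer root y with |y| ≤ 4.
  x = -1: f_y(-1, y) = 6*y**2 + 54*y + 92; no integer root y with |y| ≤ 4.
  x = 0: f_y(0, y) = 6*y**2 + 50*y + 87; no integer root y with |y| ≤ 4.
  x = 1: f_y(1, y) = 6*y**2 + 46*y + 80; no integer root y with |y| ≤ 4.
  x = 2: f_y(2, y) = 6*y**2 + 42*y + 71; no integer root y with |y| ≤ 4.
  x = 3: f_y(3, y) = 6*y**2 + 38*y + 60; vanishes at y ∈ {-3}. (3, -3): f_x = 0, f = 0 — SINGULAR.
  x = 4: f_y(4, y) = 6*y**2 + 34*y + 47; no integer root y with |y| ≤ 4.
Only singular point on the grid: (3, -3).
Classify: substitute x = 3 + u, y = -3 + v and expand: f = u**3 - u**2*v - 2*u*v**2 + 2*v**3 + v**2.
No constant or linear terms (consistent with a singular point). Quadratic part: v**2. Cubic part: u**3 - u**2*v - 2*u*v**2 + 2*v**3.
The quadratic part v**2 is a perfect square, so there is a single (double) tangent line v = 0, i.e. y = -3. Restricting the cubic part to that line (v = 0) leaves u**3 ≠ 0, so f is not divisible by v and the branch is v² ≈ -u**3 to lowest order — this is a cusp.
Classification: cusp.


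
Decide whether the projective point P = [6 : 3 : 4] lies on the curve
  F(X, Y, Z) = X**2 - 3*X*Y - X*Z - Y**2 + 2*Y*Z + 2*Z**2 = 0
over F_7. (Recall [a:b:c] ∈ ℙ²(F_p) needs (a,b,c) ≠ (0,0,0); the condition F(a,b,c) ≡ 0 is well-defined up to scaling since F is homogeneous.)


F(6,3,4) ≡ 5 (mod 7); P is NOT on the curve.

Evaluate F(6, 3, 4) term-by-term (mod 7).
  X**2 ↦ 1·36·1·1 = 36
  -3*X*Y ↦ -3·6·3·1 = -54
  -X*Z ↦ -1·6·1·4 = -24
  -Y**2 ↦ -1·1·9·1 = -9
  2*Y*Z ↦ 2·1·3·4 = 24
  2*Z**2 ↦ 2·1·1·16 = 32
Sum: F(6, 3, 4) = (36) + (-54) + (-24) + (-9) + (24) + (32) = 5.
Reducing mod 7: 5 ≡ 5 (mod 7).
Since F(a, b, c) ≡ 5 ≠ 0 (mod 7), P does NOT lie on the curve.


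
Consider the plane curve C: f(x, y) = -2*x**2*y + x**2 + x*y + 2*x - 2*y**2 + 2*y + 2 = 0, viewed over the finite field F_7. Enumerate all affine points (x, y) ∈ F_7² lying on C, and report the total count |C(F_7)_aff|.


Affine F_7-points: {(3, 5), (3, 6), (4, 3), (4, 5), (6, 4), (6, 6)}; count = 6.

For each of the 49 pairs (x, y) ∈ F_7², evaluate f(x, y) mod 7. Record the zeros.
  x = 0: [0↦2, 1↦2, 2↦5, 3↦4, 4↦6, 5↦4, 6↦5]  zeros at y ∈ ∅
  x = 1: [0↦5, 1↦4, 2↦6, 3↦4, 4↦5, 5↦2, 6↦2]  zeros at y ∈ ∅
  x = 2: [0↦3, 1↦4, 2↦1, 3↦1, 4↦4, 5↦3, 6↦5]  zeros at y ∈ ∅
  x = 3: [0↦3, 1↦2, 2↦4, 3↦2, 4↦3, 5↦0, 6↦0]  zeros at y ∈ {5, 6}
  x = 4: [0↦5, 1↦5, 2↦1, 3↦0, 4↦2, 5↦0, 6↦1]  zeros at y ∈ {3, 5}
  x = 5: [0↦2, 1↦6, 2↦6, 3↦2, 4↦1, 5↦3, 6↦1]  zeros at y ∈ ∅
  x = 6: [0↦1, 1↦5, 2↦5, 3↦1, 4↦0, 5↦2, 6↦0]  zeros at y ∈ {4, 6}
Collecting zeros: affine points = {(3, 5), (3, 6), (4, 3), (4, 5), (6, 4), (6, 6)}.
Total count |C(F_7)_aff| = 6.


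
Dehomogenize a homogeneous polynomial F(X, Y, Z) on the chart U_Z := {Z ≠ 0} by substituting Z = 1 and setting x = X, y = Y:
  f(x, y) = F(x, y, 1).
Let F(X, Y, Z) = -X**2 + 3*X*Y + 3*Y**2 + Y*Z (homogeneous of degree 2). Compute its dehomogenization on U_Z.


f(x, y) = -x**2 + 3*x*y + 3*y**2 + y

On U_Z we set Z = 1. Each monomial c·X^i·Y^j·Z^k in F becomes c·x^i·y^j·1^k = c·x^i·y^j.
Substituting Z = 1: F(X, Y, 1) = -x**2 + 3*x*y + 3*y**2 + y.
Note: deg(f) ≤ deg(F) = 2; strict inequality happens when F is divisible by Z (lost terms).


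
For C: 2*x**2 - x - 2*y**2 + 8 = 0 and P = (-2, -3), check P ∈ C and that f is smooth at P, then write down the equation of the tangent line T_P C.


Tangent line at P: -9*x + 12*y + 18 = 0.

Step 1: f(-2, -3) = 0, so P lies on C.
Step 2: partial derivatives
  f_x(x, y) = 4*x - 1, f_y(x, y) = -4*y.
  f_x(P) = -9, f_y(P) = 12 (gradient nonzero, so P is smooth).
Step 3: tangent line at P: -9·(x − -2) + 12·(y − -3) = 0.
Expanding: -9*x + 12*y + 18 = 0.


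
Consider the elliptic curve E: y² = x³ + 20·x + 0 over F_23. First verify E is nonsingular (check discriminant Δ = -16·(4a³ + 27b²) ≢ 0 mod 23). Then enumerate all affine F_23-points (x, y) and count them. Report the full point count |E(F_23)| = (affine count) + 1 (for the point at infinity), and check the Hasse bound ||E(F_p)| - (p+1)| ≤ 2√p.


Affine points = {(0, 0), (2, 5), (2, 18), (3, 8), (3, 15), (4, 11), (4, 12), (5, 8), (5, 15), (7, 0), (9, 9), (9, 14), (10, 2), (10, 21), (12, 6), (12, 17), (15, 8), (15, 15), (16, 0), (17, 3), (17, 20), (22, 5), (22, 18)}; affine count = 23; |E(F_23)| = 24.

Discriminant check: Δ ∝ 4a³ + 27b² = 4·20³ + 27·0² = 4·8000 + 27·0 ≡ 7 (mod 23). Nonzero ⇒ E is nonsingular.
For each x ∈ F_23, compute rhs = x³ + 20·x + 0 mod 23, then count y ∈ F_23 with y² ≡ rhs.
  x = 0: rhs = 0, matching y values: 0 (1 points).
  x = 1: rhs = 21, matching y values: none (0 points).
  x = 2: rhs = 2, matching y values: 5, 18 (2 points).
  x = 3: rhs = 18, matching y values: 8, 15 (2 points).
  x = 4: rhs = 6, matching y values: 11, 12 (2 points).
  x = 5: rhs = 18, matching y values: 8, 15 (2 points).
  x = 6: rhs = 14, matching y values: none (0 points).
  x = 7: rhs = 0, matching y values: 0 (1 points).
  x = 8: rhs = 5, matching y values: none (0 points).
  x = 9: rhs = 12, matching y values: 9, 14 (2 points).
  x = 10: rhs = 4, matching y values: 2, 21 (2 points).
  x = 11: rhs = 10, matching y values: none (0 points).
  x = 12: rhs = 13, matching y values: 6, 17 (2 points).
  x = 13: rhs = 19, matching y values: none (0 points).
  x = 14: rhs = 11, matching y values: none (0 points).
  x = 15: rhs = 18, matching y values: 8, 15 (2 points).
  x = 16: rhs = 0, matching y values: 0 (1 points).
  x = 17: rhs = 9, matching y values: 3, 20 (2 points).
  x = 18: rhs = 5, matching y values: none (0 points).
  x = 19: rhs = 17, matching y values: none (0 points).
  x = 20: rhs = 5, matching y values: none (0 points).
  x = 21: rhs = 21, matching y values: none (0 points).
  x = 22: rhs = 2, matching y values: 5, 18 (2 points).
Total affine count: 23.
Full point count |E(F_23)| = 23 + 1 = 24.
Hasse bound: |24 − (23+1)| = |0| = 0 ≤ 2√23 ≈ 9.5917 ✓.


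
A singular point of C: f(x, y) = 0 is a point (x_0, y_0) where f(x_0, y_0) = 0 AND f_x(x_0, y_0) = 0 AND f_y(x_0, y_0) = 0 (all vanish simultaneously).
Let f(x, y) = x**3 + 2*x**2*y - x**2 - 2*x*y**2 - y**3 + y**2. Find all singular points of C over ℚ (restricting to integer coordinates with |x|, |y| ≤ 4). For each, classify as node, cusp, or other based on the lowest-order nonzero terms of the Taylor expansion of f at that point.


Singular points: {(0, 0)}; classification: node.

Compute partial derivatives:
  f_x = 3*x**2 + 4*x*y - 2*x - 2*y**2.
  f_y = 2*x**2 - 4*x*y - 3*y**2 + 2*y.
Scan x_0 ∈ {−4, ..., 4}. For each x_0, f_y(x_0, y) is a polynomial in y; find its integer roots y ∈ {−4, ..., 4}, then test f_x and f at those candidates.
  x = -4: f_y(-4, y) = -3*y**2 + 18*y + 32; no integer root y with |y| ≤ 4.
  x = -3: f_y(-3, y) = -3*y**2 + 14*y + 18; no integer root y with |y| ≤ 4.
  x = -2: f_y(-2, y) = -3*y**2 + 10*y + 8; vanishes at y ∈ {4}. (-2, 4): f_x = -48 ≠ 0.
  x = -1: f_y(-1, y) = -3*y**2 + 6*y + 2; no integer root y with |y| ≤ 4.
  x = 0: f_y(0, y) = -3*y**2 + 2*y; vanishes at y ∈ {0}. (0, 0): f_x = 0, f = 0 — SINGULAR.
  x = 1: f_y(1, y) = -3*y**2 - 2*y + 2; no integer root y with |y| ≤ 4.
  x = 2: f_y(2, y) = -3*y**2 - 6*y + 8; no integer root y with |y| ≤ 4.
  x = 3: f_y(3, y) = -3*y**2 - 10*y + 18; no integer root y with |y| ≤ 4.
  x = 4: f_y(4, y) = -3*y**2 - 14*y + 32; no integer root y with |y| ≤ 4.
Only singular point on the grid: (0, 0).
Classify: substitute x = 0 + u, y = 0 + v and expand: f = u**3 + 2*u**2*v - u**2 - 2*u*v**2 - v**3 + v**2.
No constant or linear terms (consistent with a singular point). Quadratic part: -u**2 + v**2. Cubic part: u**3 + 2*u**2*v - 2*u*v**2 - v**3.
The quadratic part v**2 - u**2 = (v − u)(v + u) splits into two distinct linear factors, so there are two distinct tangent lines y − 0 = ±(x − 0) — this is a node (ordinary double point).
Classification: node.


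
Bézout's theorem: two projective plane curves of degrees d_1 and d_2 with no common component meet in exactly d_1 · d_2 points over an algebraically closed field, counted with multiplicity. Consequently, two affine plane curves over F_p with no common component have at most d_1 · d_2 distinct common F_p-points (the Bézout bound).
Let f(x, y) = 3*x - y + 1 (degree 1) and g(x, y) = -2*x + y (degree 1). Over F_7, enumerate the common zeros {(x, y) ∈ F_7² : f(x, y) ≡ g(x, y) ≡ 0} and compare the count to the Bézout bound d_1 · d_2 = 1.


Common zeros: {(6, 5)}; count = 1; Bézout bound = 1.

deg(f) = 1, deg(g) = 1, so Bézout bound = 1.
Scan x ∈ F_7. For each x, list the y ∈ F_7 with f(x, y) ≡ 0 and those with g(x, y) ≡ 0 (mod 7); the common zeros in that column are the intersection.
  x = 0: f ≡ 0 at y ∈ {1}; g ≡ 0 at y ∈ {0}; common: ∅.
  x = 1: f ≡ 0 at y ∈ {4}; g ≡ 0 at y ∈ {2}; common: ∅.
  x = 2: f ≡ 0 at y ∈ {0}; g ≡ 0 at y ∈ {4}; common: ∅.
  x = 3: f ≡ 0 at y ∈ {3}; g ≡ 0 at y ∈ {6}; common: ∅.
  x = 4: f ≡ 0 at y ∈ {6}; g ≡ 0 at y ∈ {1}; common: ∅.
  x = 5: f ≡ 0 at y ∈ {2}; g ≡ 0 at y ∈ {3}; common: ∅.
  x = 6: f ≡ 0 at y ∈ {5}; g ≡ 0 at y ∈ {5}; common: {5}.
Collecting: common zeros = {(6, 5)}, so the count is 1.
Comparison with the Bézout bound: 1 ≤ 1 = deg(f)·deg(g), as expected for curves with no common component (the bound is attained).


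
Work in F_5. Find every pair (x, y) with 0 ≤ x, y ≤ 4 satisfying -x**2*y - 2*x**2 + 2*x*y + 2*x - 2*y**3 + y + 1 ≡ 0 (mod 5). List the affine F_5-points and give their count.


Affine F_5-points: {(0, 1), (0, 3), (3, 1)}; count = 3.

For each of the 25 pairs (x, y) ∈ F_5², evaluate f(x, y) mod 5. Record the zeros.
  x = 0: [0↦1, 1↦0, 2↦2, 3↦0, 4↦2]  zeros at y ∈ {1, 3}
  x = 1: [0↦1, 1↦1, 2↦4, 3↦3, 4↦1]  zeros at y ∈ ∅
  x = 2: [0↦2, 1↦1, 2↦3, 3↦1, 4↦3]  zeros at y ∈ ∅
  x = 3: [0↦4, 1↦0, 2↦4, 3↦4, 4↦3]  zeros at y ∈ {1}
  x = 4: [0↦2, 1↦3, 2↦2, 3↦2, 4↦1]  zeros at y ∈ ∅
Collecting zeros: affine points = {(0, 1), (0, 3), (3, 1)}.
Total count |C(F_5)_aff| = 3.


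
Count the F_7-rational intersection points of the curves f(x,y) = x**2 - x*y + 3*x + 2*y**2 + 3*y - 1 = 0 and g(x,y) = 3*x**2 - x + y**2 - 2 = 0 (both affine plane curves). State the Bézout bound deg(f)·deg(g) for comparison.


Common zeros: {(5, 4)}; count = 1; Bézout bound = 4.

deg(f) = 2, deg(g) = 2, so Bézout bound = 4.
Scan x ∈ F_7. For each x, list the y ∈ F_7 with f(x, y) ≡ 0 and those with g(x, y) ≡ 0 (mod 7); the common zeros in that column are the intersection.
  x = 0: f ≡ 0 at y ∈ ∅; g ≡ 0 at y ∈ {3, 4}; common: ∅.
  x = 1: f ≡ 0 at y ∈ {1, 5}; g ≡ 0 at y ∈ {0}; common: ∅.
  x = 2: f ≡ 0 at y ∈ ∅; g ≡ 0 at y ∈ ∅; common: ∅.
  x = 3: f ≡ 0 at y ∈ {3, 4}; g ≡ 0 at y ∈ ∅; common: ∅.
  x = 4: f ≡ 0 at y ∈ {1, 3}; g ≡ 0 at y ∈ {0}; common: ∅.
  x = 5: f ≡ 0 at y ∈ {4}; g ≡ 0 at y ∈ {3, 4}; common: {4}.
  x = 6: f ≡ 0 at y ∈ ∅; g ≡ 0 at y ∈ ∅; common: ∅.
Collecting: common zeros = {(5, 4)}, so the count is 1.
Comparison with the Bézout bound: 1 ≤ 4 = deg(f)·deg(g), as expected for curves with no common component (the affine F_7-count falls short of the bound because intersections may lie at infinity, over extension fields, or carry multiplicity).


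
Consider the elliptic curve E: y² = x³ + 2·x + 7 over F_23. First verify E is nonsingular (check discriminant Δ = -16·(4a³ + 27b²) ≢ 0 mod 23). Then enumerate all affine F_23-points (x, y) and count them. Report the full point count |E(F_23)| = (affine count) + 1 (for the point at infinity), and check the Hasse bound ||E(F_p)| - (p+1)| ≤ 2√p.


Affine points = {(5, 2), (5, 21), (8, 11), (8, 12), (9, 8), (9, 15), (11, 7), (11, 16), (15, 10), (15, 13), (16, 8), (16, 15), (17, 3), (17, 20), (19, 2), (19, 21), (21, 8), (21, 15), (22, 2), (22, 21)}; affine count = 20; |E(F_23)| = 21.

Discriminant check: Δ ∝ 4a³ + 27b² = 4·2³ + 27·7² = 4·8 + 27·49 ≡ 21 (mod 23). Nonzero ⇒ E is nonsingular.
For each x ∈ F_23, compute rhs = x³ + 2·x + 7 mod 23, then count y ∈ F_23 with y² ≡ rhs.
  x = 0: rhs = 7, matching y values: none (0 points).
  x = 1: rhs = 10, matching y values: none (0 points).
  x = 2: rhs = 19, matching y values: none (0 points).
  x = 3: rhs = 17, matching y values: none (0 points).
  x = 4: rhs = 10, matching y values: none (0 points).
  x = 5: rhs = 4, matching y values: 2, 21 (2 points).
  x = 6: rhs = 5, matching y values: none (0 points).
  x = 7: rhs = 19, matching y values: none (0 points).
  x = 8: rhs = 6, matching y values: 11, 12 (2 points).
  x = 9: rhs = 18, matching y values: 8, 15 (2 points).
  x = 10: rhs = 15, matching y values: none (0 points).
  x = 11: rhs = 3, matching y values: 7, 16 (2 points).
  x = 12: rhs = 11, matching y values: none (0 points).
  x = 13: rhs = 22, matching y values: none (0 points).
  x = 14: rhs = 19, matching y values: none (0 points).
  x = 15: rhs = 8, matching y values: 10, 13 (2 points).
  x = 16: rhs = 18, matching y values: 8, 15 (2 points).
  x = 17: rhs = 9, matching y values: 3, 20 (2 points).
  x = 18: rhs = 10, matching y values: none (0 points).
  x = 19: rhs = 4, matching y values: 2, 21 (2 points).
  x = 20: rhs = 20, matching y values: none (0 points).
  x = 21: rhs = 18, matching y values: 8, 15 (2 points).
  x = 22: rhs = 4, matching y values: 2, 21 (2 points).
Total affine count: 20.
Full point count |E(F_23)| = 20 + 1 = 21.
Hasse bound: |21 − (23+1)| = |-3| = 3 ≤ 2√23 ≈ 9.5917 ✓.


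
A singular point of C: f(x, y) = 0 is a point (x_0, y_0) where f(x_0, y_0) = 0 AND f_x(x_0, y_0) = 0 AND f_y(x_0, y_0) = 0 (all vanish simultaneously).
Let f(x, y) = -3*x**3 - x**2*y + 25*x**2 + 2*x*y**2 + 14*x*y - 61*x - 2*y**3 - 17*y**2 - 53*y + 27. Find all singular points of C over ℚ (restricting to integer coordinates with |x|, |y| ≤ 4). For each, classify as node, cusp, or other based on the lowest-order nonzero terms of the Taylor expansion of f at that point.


Singular points: {(3, -2)}; classification: cusp.

Compute partial derivatives:
  f_x = -9*x**2 - 2*x*y + 50*x + 2*y**2 + 14*y - 61.
  f_y = -x**2 + 4*x*y + 14*x - 6*y**2 - 34*y - 53.
Scan x_0 ∈ {−4, ..., 4}. For each x_0, f_y(x_0, y) is a polynomial in y; find its integer roots y ∈ {−4, ..., 4}, then test f_x and f at those candidates.
  x = -4: f_y(-4, y) = -6*y**2 - 50*y - 125; no integer root y with |y| ≤ 4.
  x = -3: f_y(-3, y) = -6*y**2 - 46*y - 104; no integer root y with |y| ≤ 4.
  x = -2: f_y(-2, y) = -6*y**2 - 42*y - 85; no integer root y with |y| ≤ 4.
  x = -1: f_y(-1, y) = -6*y**2 - 38*y - 68; no integer root y with |y| ≤ 4.
  x = 0: f_y(0, y) = -6*y**2 - 34*y - 53; no integer root y with |y| ≤ 4.
  x = 1: f_y(1, y) = -6*y**2 - 30*y - 40; no integer root y with |y| ≤ 4.
  x = 2: f_y(2, y) = -6*y**2 - 26*y - 29; no integer root y with |y| ≤ 4.
  x = 3: f_y(3, y) = -6*y**2 - 22*y - 20; vanishes at y ∈ {-2}. (3, -2): f_x = 0, f = 0 — SINGULAR.
  x = 4: f_y(4, y) = -6*y**2 - 18*y - 13; no integer root y with |y| ≤ 4.
Only singular point on the grid: (3, -2).
Classify: substitute x = 3 + u, y = -2 + v and expand: f = -3*u**3 - u**2*v + 2*u*v**2 - 2*v**3 + v**2.
No constant or linear terms (consistent with a singular point). Quadratic part: v**2. Cubic part: -3*u**3 - u**2*v + 2*u*v**2 - 2*v**3.
The quadratic part v**2 is a perfect square, so there is a single (double) tangent line v = 0, i.e. y = -2. Restricting the cubic part to that line (v = 0) leaves -3*u**3 ≠ 0, so f is not divisible by v and the branch is v² ≈ 3*u**3 to lowest order — this is a cusp.
Classification: cusp.


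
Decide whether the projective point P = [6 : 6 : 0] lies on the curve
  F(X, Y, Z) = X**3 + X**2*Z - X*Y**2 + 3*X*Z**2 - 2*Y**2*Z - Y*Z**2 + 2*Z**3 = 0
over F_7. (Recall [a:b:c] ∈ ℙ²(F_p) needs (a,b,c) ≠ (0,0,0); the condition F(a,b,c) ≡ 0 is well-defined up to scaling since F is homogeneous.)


F(6,6,0) ≡ 0 (mod 7); P is on the curve.

Evaluate F(6, 6, 0) term-by-term (mod 7).
  X**3 ↦ 1·216·1·1 = 216
  X**2*Z ↦ 1·36·1·0 = 0
  -X*Y**2 ↦ -1·6·36·1 = -216
  3*X*Z**2 ↦ 3·6·1·0 = 0
  -2*Y**2*Z ↦ -2·1·36·0 = 0
  -Y*Z**2 ↦ -1·1·6·0 = 0
  2*Z**3 ↦ 2·1·1·0 = 0
Sum: F(6, 6, 0) = (216) + (0) + (-216) + (0) + (0) + (0) + (0) = 0.
Reducing mod 7: 0 ≡ 0 (mod 7).
Since F(a, b, c) ≡ 0 (mod 7), P lies on the curve.


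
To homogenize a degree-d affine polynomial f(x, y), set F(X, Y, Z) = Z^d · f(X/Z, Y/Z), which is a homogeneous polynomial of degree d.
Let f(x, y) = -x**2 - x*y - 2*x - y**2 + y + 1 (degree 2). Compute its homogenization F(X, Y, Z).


F(X, Y, Z) = -X**2 - X*Y - 2*X*Z - Y**2 + Y*Z + Z**2

deg(f) = 2.
Substitute x = X/Z, y = Y/Z into f, then multiply by Z^2.
  monomial -1·x^2·y^0 ↦ -1·X^2·Y^0·Z^0.
  monomial -1·x^1·y^1 ↦ -1·X^1·Y^1·Z^0.
  monomial -2·x^1·y^0 ↦ -2·X^1·Y^0·Z^1.
  monomial -1·x^0·y^2 ↦ -1·X^0·Y^2·Z^0.
  monomial 1·x^0·y^1 ↦ 1·X^0·Y^1·Z^1.
  monomial 1·x^0·y^0 ↦ 1·X^0·Y^0·Z^2.
Collecting: F(X, Y, Z) = -X**2 - X*Y - 2*X*Z - Y**2 + Y*Z + Z**2.


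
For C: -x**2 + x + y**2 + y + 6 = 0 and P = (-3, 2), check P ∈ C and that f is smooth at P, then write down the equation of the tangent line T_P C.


Tangent line at P: 7*x + 5*y + 11 = 0.

Step 1: f(-3, 2) = 0, so P lies on C.
Step 2: partial derivatives
  f_x(x, y) = 1 - 2*x, f_y(x, y) = 2*y + 1.
  f_x(P) = 7, f_y(P) = 5 (gradient nonzero, so P is smooth).
Step 3: tangent line at P: 7·(x − -3) + 5·(y − 2) = 0.
Expanding: 7*x + 5*y + 11 = 0.


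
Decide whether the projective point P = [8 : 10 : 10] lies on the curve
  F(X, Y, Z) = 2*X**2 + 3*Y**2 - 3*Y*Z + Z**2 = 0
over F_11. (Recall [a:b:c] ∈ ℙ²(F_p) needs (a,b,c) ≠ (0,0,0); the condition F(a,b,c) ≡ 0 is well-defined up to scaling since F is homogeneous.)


F(8,10,10) ≡ 8 (mod 11); P is NOT on the curve.

Evaluate F(8, 10, 10) term-by-term (mod 11).
  2*X**2 ↦ 2·64·1·1 = 128
  3*Y**2 ↦ 3·1·100·1 = 300
  -3*Y*Z ↦ -3·1·10·10 = -300
  Z**2 ↦ 1·1·1·100 = 100
Sum: F(8, 10, 10) = (128) + (300) + (-300) + (100) = 228.
Reducing mod 11: 228 ≡ 8 (mod 11).
Since F(a, b, c) ≡ 8 ≠ 0 (mod 11), P does NOT lie on the curve.


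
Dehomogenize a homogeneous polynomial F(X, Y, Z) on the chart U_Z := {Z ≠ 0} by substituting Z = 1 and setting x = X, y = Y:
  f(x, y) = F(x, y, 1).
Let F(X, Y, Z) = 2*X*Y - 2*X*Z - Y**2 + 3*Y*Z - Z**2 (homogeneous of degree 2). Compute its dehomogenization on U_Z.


f(x, y) = 2*x*y - 2*x - y**2 + 3*y - 1

On U_Z we set Z = 1. Each monomial c·X^i·Y^j·Z^k in F becomes c·x^i·y^j·1^k = c·x^i·y^j.
Substituting Z = 1: F(X, Y, 1) = 2*x*y - 2*x - y**2 + 3*y - 1.
Note: deg(f) ≤ deg(F) = 2; strict inequality happens when F is divisible by Z (lost terms).


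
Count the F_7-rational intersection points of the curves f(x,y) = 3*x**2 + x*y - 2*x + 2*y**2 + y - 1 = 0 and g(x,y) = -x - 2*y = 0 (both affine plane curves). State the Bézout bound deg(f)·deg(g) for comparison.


Common zeros: ∅; count = 0; Bézout bound = 2.

deg(f) = 2, deg(g) = 1, so Bézout bound = 2.
Scan x ∈ F_7. For each x, list the y ∈ F_7 with f(x, y) ≡ 0 and those with g(x, y) ≡ 0 (mod 7); the common zeros in that column are the intersection.
  x = 0: f ≡ 0 at y ∈ {4, 6}; g ≡ 0 at y ∈ {0}; common: ∅.
  x = 1: f ≡ 0 at y ∈ {0, 6}; g ≡ 0 at y ∈ {3}; common: ∅.
  x = 2: f ≡ 0 at y ∈ {0, 2}; g ≡ 0 at y ∈ {6}; common: ∅.
  x = 3: f ≡ 0 at y ∈ ∅; g ≡ 0 at y ∈ {2}; common: ∅.
  x = 4: f ≡ 0 at y ∈ {4}; g ≡ 0 at y ∈ {5}; common: ∅.
  x = 5: f ≡ 0 at y ∈ {2}; g ≡ 0 at y ∈ {1}; common: ∅.
  x = 6: f ≡ 0 at y ∈ ∅; g ≡ 0 at y ∈ {4}; common: ∅.
Collecting: common zeros = ∅, so the count is 0.
Comparison with the Bézout bound: 0 ≤ 2 = deg(f)·deg(g), as expected for curves with no common component (the affine F_7-count falls short of the bound because intersections may lie at infinity, over extension fields, or carry multiplicity).


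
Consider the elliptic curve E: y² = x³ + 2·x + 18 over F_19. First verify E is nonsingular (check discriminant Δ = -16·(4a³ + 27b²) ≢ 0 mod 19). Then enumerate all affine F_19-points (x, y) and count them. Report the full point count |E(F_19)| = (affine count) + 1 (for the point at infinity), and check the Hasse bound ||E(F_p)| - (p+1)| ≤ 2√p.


Affine points = {(2, 7), (2, 12), (5, 1), (5, 18), (9, 9), (9, 10), (14, 4), (14, 15), (16, 2), (16, 17), (17, 5), (17, 14)}; affine count = 12; |E(F_19)| = 13.

Discriminant check: Δ ∝ 4a³ + 27b² = 4·2³ + 27·18² = 4·8 + 27·324 ≡ 2 (mod 19). Nonzero ⇒ E is nonsingular.
For each x ∈ F_19, compute rhs = x³ + 2·x + 18 mod 19, then count y ∈ F_19 with y² ≡ rhs.
  x = 0: rhs = 18, matching y values: none (0 points).
  x = 1: rhs = 2, matching y values: none (0 points).
  x = 2: rhs = 11, matching y values: 7, 12 (2 points).
  x = 3: rhs = 13, matching y values: none (0 points).
  x = 4: rhs = 14, matching y values: none (0 points).
  x = 5: rhs = 1, matching y values: 1, 18 (2 points).
  x = 6: rhs = 18, matching y values: none (0 points).
  x = 7: rhs = 14, matching y values: none (0 points).
  x = 8: rhs = 14, matching y values: none (0 points).
  x = 9: rhs = 5, matching y values: 9, 10 (2 points).
  x = 10: rhs = 12, matching y values: none (0 points).
  x = 11: rhs = 3, matching y values: none (0 points).
  x = 12: rhs = 3, matching y values: none (0 points).
  x = 13: rhs = 18, matching y values: none (0 points).
  x = 14: rhs = 16, matching y values: 4, 15 (2 points).
  x = 15: rhs = 3, matching y values: none (0 points).
  x = 16: rhs = 4, matching y values: 2, 17 (2 points).
  x = 17: rhs = 6, matching y values: 5, 14 (2 points).
  x = 18: rhs = 15, matching y values: none (0 points).
Total affine count: 12.
Full point count |E(F_19)| = 12 + 1 = 13.
Hasse bound: |13 − (19+1)| = |-7| = 7 ≤ 2√19 ≈ 8.7178 ✓.
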